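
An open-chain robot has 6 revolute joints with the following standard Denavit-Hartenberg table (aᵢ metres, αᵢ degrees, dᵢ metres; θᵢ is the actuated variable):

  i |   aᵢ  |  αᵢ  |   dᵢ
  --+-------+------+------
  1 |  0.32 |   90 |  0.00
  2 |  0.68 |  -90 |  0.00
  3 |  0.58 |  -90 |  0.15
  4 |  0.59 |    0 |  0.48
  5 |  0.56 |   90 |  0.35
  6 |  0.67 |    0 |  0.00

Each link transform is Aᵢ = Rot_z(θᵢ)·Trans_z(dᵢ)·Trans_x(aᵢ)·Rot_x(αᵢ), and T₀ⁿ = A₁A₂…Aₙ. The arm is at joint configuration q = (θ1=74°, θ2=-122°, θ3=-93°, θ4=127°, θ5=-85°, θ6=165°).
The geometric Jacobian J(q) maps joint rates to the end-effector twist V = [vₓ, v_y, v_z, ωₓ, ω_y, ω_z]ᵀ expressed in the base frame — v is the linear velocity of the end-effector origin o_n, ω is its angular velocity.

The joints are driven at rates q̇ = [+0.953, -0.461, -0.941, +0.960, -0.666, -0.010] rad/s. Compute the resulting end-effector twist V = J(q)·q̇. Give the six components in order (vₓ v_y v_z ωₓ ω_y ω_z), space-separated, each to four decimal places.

1.2081 -0.3391 0.4663 -0.6994 -0.7982 1.2063

o_n = [-0.0135, -0.8178, -1.2800]
J₁: ẑ×o_n = [0.8178, -0.0135, 0.0000], ω = ẑ
J2: z=[0.9613, -0.2756, 0.0000] o=[0.0882, 0.3076, 0.0000] → [0.3528, 1.2305, -1.1098, 0.9613, -0.2756, 0.0000]
J3: z=[0.2338, 0.8152, -0.5299] o=[-0.0111, -0.0388, -0.5767] → [-0.9862, 0.1657, -0.1802, 0.2338, 0.8152, -0.5299]
J4: z=[-0.0956, -0.5231, -0.8469] o=[0.5851, -0.0607, -0.6304] → [-0.3013, 0.4449, -0.2408, -0.0956, -0.5231, -0.8469]
J5: z=[-0.0956, -0.5231, -0.8469] o=[0.0856, -0.6076, -0.8030] → [0.0716, 0.0383, -0.0317, -0.0956, -0.5231, -0.8469]
J6: z=[0.8212, 0.4395, -0.3641] o=[0.3672, -1.1996, -0.8824] → [-0.0357, 0.4652, 0.4809, 0.8212, 0.4395, -0.3641]
V = J·q̇ = [1.2081, -0.3391, 0.4663, -0.6994, -0.7982, 1.2063]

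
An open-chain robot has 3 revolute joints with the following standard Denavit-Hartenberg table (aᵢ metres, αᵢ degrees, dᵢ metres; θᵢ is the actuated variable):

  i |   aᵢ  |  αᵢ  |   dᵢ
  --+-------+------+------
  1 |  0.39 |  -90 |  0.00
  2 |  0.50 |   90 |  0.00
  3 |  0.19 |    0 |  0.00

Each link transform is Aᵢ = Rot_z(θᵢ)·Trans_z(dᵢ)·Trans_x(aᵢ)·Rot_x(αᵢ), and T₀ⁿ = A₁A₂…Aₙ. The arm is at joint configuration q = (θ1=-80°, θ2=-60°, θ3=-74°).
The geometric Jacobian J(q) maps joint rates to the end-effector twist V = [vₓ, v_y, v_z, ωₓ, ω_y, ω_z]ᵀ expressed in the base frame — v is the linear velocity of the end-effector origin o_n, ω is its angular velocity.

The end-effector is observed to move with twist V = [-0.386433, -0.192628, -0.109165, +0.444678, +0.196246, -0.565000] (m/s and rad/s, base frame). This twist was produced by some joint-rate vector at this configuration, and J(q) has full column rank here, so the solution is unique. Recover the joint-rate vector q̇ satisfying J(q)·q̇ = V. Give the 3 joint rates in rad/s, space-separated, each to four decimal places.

-0.6320 0.4720 0.1340

o_n = [-0.0642, -0.6878, 0.4784]
J₁: ẑ×o_n = [0.6878, -0.0642, 0.0000], ω = ẑ
J2: z=[0.9848, 0.1736, 0.0000] o=[0.0677, -0.3841, 0.0000] → [0.0831, -0.4711, -0.2762, 0.9848, 0.1736, 0.0000]
J3: z=[-0.1504, 0.8529, 0.5000] o=[0.1111, -0.6303, 0.4330] → [0.0674, -0.0808, 0.1582, -0.1504, 0.8529, 0.5000]
q̇ = J⁺·V = [-0.6320, 0.4720, 0.1340]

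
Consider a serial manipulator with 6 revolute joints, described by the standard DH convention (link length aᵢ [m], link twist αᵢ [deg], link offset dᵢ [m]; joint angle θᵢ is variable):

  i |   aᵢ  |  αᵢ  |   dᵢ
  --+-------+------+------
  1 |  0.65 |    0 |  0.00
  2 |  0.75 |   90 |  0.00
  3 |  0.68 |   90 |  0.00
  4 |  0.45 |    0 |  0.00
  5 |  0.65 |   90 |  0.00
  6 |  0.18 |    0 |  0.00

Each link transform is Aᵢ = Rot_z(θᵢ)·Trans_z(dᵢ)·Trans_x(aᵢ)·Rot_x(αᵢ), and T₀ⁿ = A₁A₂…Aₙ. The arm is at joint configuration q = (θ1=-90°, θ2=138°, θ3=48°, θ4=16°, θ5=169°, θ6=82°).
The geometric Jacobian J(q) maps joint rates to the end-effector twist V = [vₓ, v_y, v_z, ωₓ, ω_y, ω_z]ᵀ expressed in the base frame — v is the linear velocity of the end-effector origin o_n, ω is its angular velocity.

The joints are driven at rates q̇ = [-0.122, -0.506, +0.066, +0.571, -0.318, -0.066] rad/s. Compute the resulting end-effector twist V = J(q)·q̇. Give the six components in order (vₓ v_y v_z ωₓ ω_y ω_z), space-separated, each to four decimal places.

o_n = [0.8360, 0.1810, 0.2078]
J₁: ẑ×o_n = [-0.1810, 0.8360, 0.0000], ω = ẑ
J2: z=[0.0000, 0.0000, 1.0000] o=[0.0000, -0.6500, 0.0000] → [-0.8310, 0.8360, 0.0000, 0.0000, 0.0000, 1.0000]
J3: z=[0.7431, -0.6691, 0.0000] o=[0.5018, -0.0926, 0.0000] → [-0.1390, -0.1544, 0.4269, 0.7431, -0.6691, 0.0000]
J4: z=[0.4973, 0.5523, -0.6691] o=[0.8063, 0.2455, 0.5053] → [-0.2075, 0.1281, -0.0485, 0.4973, 0.5523, -0.6691]
J5: z=[0.4973, 0.5523, -0.6691] o=[1.0922, 0.3776, 0.8268] → [-0.4734, 0.4792, 0.0437, 0.4973, 0.5523, -0.6691]
J6: z=[0.7013, -0.7099, -0.0648] o=[0.7601, 0.0935, 0.3456] → [0.1035, 0.0917, 0.1152, 0.7013, -0.7099, -0.0648]
V = J·q̇ = [0.4586, -0.6205, -0.0210, 0.1286, 0.1424, -0.7930]

0.4586 -0.6205 -0.0210 0.1286 0.1424 -0.7930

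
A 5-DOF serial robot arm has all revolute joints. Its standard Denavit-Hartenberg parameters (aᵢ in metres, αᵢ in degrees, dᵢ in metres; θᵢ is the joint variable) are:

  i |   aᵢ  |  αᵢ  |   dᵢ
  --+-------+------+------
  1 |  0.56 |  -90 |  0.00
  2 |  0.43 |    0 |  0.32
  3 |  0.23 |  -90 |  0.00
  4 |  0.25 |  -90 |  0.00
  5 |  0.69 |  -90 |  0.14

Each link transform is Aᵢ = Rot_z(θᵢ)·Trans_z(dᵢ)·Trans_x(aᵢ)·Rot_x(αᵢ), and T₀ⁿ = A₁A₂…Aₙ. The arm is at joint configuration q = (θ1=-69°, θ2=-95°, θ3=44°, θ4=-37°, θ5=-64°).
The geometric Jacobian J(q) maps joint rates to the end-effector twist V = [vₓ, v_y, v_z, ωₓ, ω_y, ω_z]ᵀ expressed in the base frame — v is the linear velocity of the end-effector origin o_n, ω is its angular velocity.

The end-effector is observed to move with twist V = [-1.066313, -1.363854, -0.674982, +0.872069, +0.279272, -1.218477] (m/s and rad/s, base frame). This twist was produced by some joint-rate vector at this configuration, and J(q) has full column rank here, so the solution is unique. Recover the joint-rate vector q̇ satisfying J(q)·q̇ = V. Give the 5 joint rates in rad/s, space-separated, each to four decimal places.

-0.7390 0.9250 -0.4620 0.3420 -0.5650

o_n = [1.0351, -1.1879, 0.6252]
J₁: ẑ×o_n = [1.1879, 1.0351, -0.0000], ω = ẑ
J2: z=[0.9336, 0.3584, 0.0000] o=[0.2007, -0.5228, 0.0000] → [0.2241, -0.5837, -0.9199, 0.9336, 0.3584, 0.0000]
J3: z=[0.9336, 0.3584, 0.0000] o=[0.4860, -0.3731, 0.4284] → [0.0705, -0.1838, -0.9574, 0.9336, 0.3584, 0.0000]
J4: z=[0.2785, -0.7255, -0.6293] o=[0.5379, -0.5083, 0.6071] → [-0.4408, -0.3180, 0.1715, 0.2785, -0.7255, -0.6293]
J5: z=[-0.6099, -0.6398, 0.4677] o=[0.7234, -0.5717, 0.7623] → [0.3759, 0.0622, 0.5753, -0.6099, -0.6398, 0.4677]
q̇ = J⁺·V = [-0.7390, 0.9250, -0.4620, 0.3420, -0.5650]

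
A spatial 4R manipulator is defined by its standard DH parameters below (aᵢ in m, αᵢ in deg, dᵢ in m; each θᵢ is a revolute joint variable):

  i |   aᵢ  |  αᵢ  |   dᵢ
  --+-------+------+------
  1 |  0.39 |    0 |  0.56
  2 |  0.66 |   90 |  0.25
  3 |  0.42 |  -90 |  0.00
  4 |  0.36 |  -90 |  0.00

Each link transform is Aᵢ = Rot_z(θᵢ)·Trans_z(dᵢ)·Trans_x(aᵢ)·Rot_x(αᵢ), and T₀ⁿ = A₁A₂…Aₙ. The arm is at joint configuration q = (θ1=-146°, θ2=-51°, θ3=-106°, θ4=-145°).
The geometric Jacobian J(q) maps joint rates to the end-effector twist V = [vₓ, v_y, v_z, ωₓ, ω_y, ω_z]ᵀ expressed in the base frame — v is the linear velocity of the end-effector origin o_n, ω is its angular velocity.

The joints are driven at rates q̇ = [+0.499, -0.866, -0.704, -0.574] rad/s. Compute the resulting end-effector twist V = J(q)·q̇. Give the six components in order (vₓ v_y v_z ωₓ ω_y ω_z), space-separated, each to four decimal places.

o_n = [-0.8611, 0.1623, 0.6897]
J₁: ẑ×o_n = [-0.1623, -0.8611, 0.0000], ω = ẑ
J2: z=[0.0000, 0.0000, 1.0000] o=[-0.3233, -0.2181, 0.5600] → [-0.3803, -0.5378, 0.0000, 0.0000, 0.0000, 1.0000]
J3: z=[0.2924, 0.9563, 0.0000] o=[-0.9545, -0.0251, 0.8100] → [-0.1150, 0.0352, -0.0345, 0.2924, 0.9563, 0.0000]
J4: z=[-0.9193, 0.2810, -0.2756] o=[-0.8438, -0.0590, 0.4063] → [0.1406, 0.2654, -0.1985, -0.9193, 0.2810, -0.2756]
V = J·q̇ = [0.2486, -0.1410, 0.1382, 0.3218, -0.8346, -0.2088]

0.2486 -0.1410 0.1382 0.3218 -0.8346 -0.2088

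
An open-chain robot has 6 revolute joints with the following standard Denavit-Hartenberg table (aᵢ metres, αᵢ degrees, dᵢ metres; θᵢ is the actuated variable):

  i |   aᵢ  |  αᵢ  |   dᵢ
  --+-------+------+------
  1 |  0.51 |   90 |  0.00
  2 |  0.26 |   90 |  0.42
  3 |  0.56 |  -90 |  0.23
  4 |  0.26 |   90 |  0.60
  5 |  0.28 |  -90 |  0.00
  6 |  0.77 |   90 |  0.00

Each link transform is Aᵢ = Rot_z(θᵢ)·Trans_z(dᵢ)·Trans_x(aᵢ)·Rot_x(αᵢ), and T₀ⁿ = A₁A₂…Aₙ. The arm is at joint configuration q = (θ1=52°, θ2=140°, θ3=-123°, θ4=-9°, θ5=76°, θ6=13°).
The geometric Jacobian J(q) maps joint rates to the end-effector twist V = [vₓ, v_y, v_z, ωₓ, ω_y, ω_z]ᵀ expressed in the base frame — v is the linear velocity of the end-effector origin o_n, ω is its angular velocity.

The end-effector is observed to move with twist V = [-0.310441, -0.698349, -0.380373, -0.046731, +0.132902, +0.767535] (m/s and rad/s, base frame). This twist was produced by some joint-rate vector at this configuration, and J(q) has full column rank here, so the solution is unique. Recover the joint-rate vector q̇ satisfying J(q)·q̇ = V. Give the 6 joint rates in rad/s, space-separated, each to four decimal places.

o_n = [-1.1825, 0.7043, 0.7540]
J₁: ẑ×o_n = [-0.7043, -1.1825, 0.0000], ω = ẑ
J2: z=[0.7880, -0.6157, 0.0000] o=[0.3140, 0.4019, 0.0000] → [-0.4642, -0.5942, -0.6830, 0.7880, -0.6157, 0.0000]
J3: z=[0.3957, 0.5065, 0.7660] o=[0.5223, -0.0136, 0.1671] → [-0.2527, -1.5382, 1.1477, 0.3957, 0.5065, 0.7660]
J4: z=[-0.8247, -0.1710, 0.5391] o=[0.3871, 0.5761, 0.1473] → [-0.1728, -0.3458, -0.3741, -0.8247, -0.1710, 0.5391]
J5: z=[0.4541, 0.3681, 0.8114] o=[-0.1954, 0.7112, 0.4120] → [0.1315, -0.9562, 0.3602, 0.4541, 0.3681, 0.8114]
J6: z=[0.1276, -0.9282, 0.3496] o=[-0.4423, 0.7266, 0.5431] → [-0.1879, -0.2857, -0.6899, 0.1276, -0.9282, 0.3496]
q̇ = J⁺·V = [0.5790, 0.2710, -0.4970, 0.3640, 0.6360, -0.4090]

0.5790 0.2710 -0.4970 0.3640 0.6360 -0.4090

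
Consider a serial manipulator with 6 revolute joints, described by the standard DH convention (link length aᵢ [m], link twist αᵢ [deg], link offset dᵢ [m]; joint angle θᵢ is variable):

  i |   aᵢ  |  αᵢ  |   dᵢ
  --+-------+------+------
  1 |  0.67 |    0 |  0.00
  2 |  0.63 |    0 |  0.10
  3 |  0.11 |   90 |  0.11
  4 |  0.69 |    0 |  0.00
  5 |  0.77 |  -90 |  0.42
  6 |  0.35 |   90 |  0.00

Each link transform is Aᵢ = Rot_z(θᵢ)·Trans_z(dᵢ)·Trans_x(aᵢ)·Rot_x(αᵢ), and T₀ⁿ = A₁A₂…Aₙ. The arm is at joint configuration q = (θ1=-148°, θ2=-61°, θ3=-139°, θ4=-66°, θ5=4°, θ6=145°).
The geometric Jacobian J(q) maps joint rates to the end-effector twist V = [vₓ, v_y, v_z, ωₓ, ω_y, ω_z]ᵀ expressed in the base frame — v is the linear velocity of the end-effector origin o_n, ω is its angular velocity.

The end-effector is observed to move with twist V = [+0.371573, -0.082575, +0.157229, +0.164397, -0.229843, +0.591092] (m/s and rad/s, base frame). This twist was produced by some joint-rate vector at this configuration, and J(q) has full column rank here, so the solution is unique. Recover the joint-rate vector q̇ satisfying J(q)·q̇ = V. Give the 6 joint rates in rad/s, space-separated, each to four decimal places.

o_n = [-0.4696, -0.1357, -0.8471]
J₁: ẑ×o_n = [0.1357, -0.4696, 0.0000], ω = ẑ
J2: z=[0.0000, 0.0000, 1.0000] o=[-0.5682, -0.3550, 0.0000] → [-0.2194, 0.0986, 0.0000, 0.0000, 0.0000, 1.0000]
J3: z=[0.0000, 0.0000, 1.0000] o=[-1.1192, -0.0496, 0.1000] → [0.0861, 0.6496, -0.0000, 0.0000, 0.0000, 1.0000]
J4: z=[0.2079, -0.9781, 0.0000] o=[-1.0116, -0.0267, 0.2100] → [1.0340, 0.2198, 0.5075, 0.2079, -0.9781, 0.0000]
J5: z=[0.2079, -0.9781, 0.0000] o=[-0.7371, 0.0316, -0.4203] → [0.4174, 0.0887, 0.2269, 0.2079, -0.9781, 0.0000]
J6: z=[0.8637, 0.1836, 0.4695] o=[-0.2962, -0.3041, -1.1002] → [-0.0326, -0.3000, 0.1773, 0.8637, 0.1836, 0.4695]
q̇ = J⁺·V = [0.4530, -0.1080, 0.1860, 0.2700, -0.0110, 0.1280]

0.4530 -0.1080 0.1860 0.2700 -0.0110 0.1280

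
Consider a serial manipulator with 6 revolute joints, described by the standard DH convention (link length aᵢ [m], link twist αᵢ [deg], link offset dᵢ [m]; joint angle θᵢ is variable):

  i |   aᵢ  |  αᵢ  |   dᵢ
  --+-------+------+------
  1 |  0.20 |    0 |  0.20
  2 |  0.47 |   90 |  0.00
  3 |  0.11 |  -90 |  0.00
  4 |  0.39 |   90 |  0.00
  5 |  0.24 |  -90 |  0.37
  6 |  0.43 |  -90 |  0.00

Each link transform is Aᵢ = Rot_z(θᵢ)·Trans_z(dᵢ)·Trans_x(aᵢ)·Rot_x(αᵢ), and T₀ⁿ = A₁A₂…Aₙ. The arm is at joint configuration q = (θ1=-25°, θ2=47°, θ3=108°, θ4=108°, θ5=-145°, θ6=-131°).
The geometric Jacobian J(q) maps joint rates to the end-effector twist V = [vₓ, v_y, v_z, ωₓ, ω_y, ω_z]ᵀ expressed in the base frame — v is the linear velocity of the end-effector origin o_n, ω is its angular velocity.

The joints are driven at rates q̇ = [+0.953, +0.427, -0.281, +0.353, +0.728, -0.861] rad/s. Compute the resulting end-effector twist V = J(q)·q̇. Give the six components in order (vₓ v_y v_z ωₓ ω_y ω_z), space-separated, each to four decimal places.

o_n = [0.1809, 0.5822, 0.8006]
J₁: ẑ×o_n = [-0.5822, 0.1809, 0.0000], ω = ẑ
J2: z=[0.0000, 0.0000, 1.0000] o=[0.1813, -0.0845, 0.2000] → [-0.6668, -0.0003, 0.0000, 0.0000, 0.0000, 1.0000]
J3: z=[0.3746, -0.9272, 0.0000] o=[0.6170, 0.0915, 0.2000] → [-0.5569, -0.2250, -0.2205, 0.3746, -0.9272, 0.0000]
J4: z=[-0.8818, -0.3563, -0.3090] o=[0.5855, 0.0788, 0.3046] → [-0.0211, 0.5624, -0.5881, -0.8818, -0.3563, -0.3090]
J5: z=[-0.3883, 0.1764, 0.9045] o=[0.4811, 0.4367, 0.1900] → [-0.0239, -0.0344, -0.0036, -0.3883, 0.1764, 0.9045]
J6: z=[0.5688, 0.8181, 0.0846] o=[0.5115, 0.3706, 0.6250] → [0.1258, -0.1278, 0.3908, 0.5688, 0.8181, 0.0846]
V = J·q̇ = [-0.8163, 0.5190, -0.4847, -1.1889, -0.4412, 1.8566]

-0.8163 0.5190 -0.4847 -1.1889 -0.4412 1.8566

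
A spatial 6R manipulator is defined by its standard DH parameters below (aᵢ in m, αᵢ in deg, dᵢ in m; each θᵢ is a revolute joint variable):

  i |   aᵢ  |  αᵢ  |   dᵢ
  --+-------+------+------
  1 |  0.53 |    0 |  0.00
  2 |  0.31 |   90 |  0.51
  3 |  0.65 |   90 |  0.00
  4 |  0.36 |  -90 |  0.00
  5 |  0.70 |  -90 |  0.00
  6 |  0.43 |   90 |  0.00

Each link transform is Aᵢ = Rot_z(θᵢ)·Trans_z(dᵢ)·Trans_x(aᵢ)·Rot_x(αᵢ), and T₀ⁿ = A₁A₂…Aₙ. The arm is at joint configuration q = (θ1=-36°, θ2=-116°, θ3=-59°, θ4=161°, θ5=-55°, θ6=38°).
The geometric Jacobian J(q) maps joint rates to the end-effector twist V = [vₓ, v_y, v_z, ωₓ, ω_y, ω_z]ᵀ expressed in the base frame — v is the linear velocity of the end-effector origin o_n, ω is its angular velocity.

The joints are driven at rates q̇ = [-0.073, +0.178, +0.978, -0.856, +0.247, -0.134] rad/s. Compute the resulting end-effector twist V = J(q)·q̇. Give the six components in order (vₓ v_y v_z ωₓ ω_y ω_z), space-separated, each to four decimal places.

-0.8999 0.3915 -0.9494 -0.9330 0.3066 0.4863

o_n = [0.6117, 0.4217, 0.2154]
J₁: ẑ×o_n = [-0.4217, 0.6117, 0.0000], ω = ẑ
J2: z=[0.0000, 0.0000, 1.0000] o=[0.4288, -0.3115, 0.0000] → [-0.7332, 0.1829, 0.0000, 0.0000, 0.0000, 1.0000]
J3: z=[-0.4695, 0.8829, 0.0000] o=[0.1551, -0.4571, 0.5100] → [-0.2601, -0.1383, -0.8157, -0.4695, 0.8829, 0.0000]
J4: z=[0.7568, 0.4024, -0.5150] o=[-0.1405, -0.6142, -0.0472] → [0.6392, -0.5861, 0.4813, 0.7568, 0.4024, -0.5150]
J5: z=[0.5919, -0.7561, 0.2791] o=[-0.0408, -0.4284, 0.2446] → [-0.2151, 0.1994, 0.9966, 0.5919, -0.7561, 0.2791]
J6: z=[-0.2071, 0.1919, 0.9593] o=[0.5045, 0.0095, 0.2747] → [-0.4068, 0.0906, -0.1059, -0.2071, 0.1919, 0.9593]
V = J·q̇ = [-0.8999, 0.3915, -0.9494, -0.9330, 0.3066, 0.4863]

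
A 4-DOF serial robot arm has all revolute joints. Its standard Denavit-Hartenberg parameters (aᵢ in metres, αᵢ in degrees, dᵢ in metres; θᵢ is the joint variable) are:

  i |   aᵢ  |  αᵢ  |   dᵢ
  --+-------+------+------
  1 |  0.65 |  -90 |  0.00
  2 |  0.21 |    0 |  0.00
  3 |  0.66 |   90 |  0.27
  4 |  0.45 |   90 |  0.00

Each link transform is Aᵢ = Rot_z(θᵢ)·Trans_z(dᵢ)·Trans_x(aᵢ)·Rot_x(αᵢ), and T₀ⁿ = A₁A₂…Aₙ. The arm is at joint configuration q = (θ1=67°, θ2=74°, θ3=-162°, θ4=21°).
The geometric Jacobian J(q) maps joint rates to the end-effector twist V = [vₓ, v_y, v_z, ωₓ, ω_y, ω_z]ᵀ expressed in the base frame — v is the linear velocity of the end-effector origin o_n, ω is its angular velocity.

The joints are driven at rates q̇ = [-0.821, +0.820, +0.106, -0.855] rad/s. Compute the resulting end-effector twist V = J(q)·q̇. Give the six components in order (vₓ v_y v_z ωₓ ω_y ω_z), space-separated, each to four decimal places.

o_n = [-0.1057, 0.8548, 0.8776]
J₁: ẑ×o_n = [-0.8548, -0.1057, 0.0000], ω = ẑ
J2: z=[-0.9205, 0.3907, 0.0000] o=[0.2540, 0.5983, 0.0000] → [0.3429, 0.8078, -0.0956, -0.9205, 0.3907, 0.0000]
J3: z=[-0.9205, 0.3907, 0.0000] o=[0.2766, 0.6516, -0.2019] → [0.4218, 0.9936, -0.0377, -0.9205, 0.3907, 0.0000]
J4: z=[-0.3905, -0.9199, 0.0349] o=[0.0371, 0.7783, 0.4577] → [-0.3889, 0.1590, -0.1612, -0.3905, -0.9199, 0.0349]
V = J·q̇ = [1.3602, 0.7186, 0.0554, -0.5185, 1.1484, -0.8508]

1.3602 0.7186 0.0554 -0.5185 1.1484 -0.8508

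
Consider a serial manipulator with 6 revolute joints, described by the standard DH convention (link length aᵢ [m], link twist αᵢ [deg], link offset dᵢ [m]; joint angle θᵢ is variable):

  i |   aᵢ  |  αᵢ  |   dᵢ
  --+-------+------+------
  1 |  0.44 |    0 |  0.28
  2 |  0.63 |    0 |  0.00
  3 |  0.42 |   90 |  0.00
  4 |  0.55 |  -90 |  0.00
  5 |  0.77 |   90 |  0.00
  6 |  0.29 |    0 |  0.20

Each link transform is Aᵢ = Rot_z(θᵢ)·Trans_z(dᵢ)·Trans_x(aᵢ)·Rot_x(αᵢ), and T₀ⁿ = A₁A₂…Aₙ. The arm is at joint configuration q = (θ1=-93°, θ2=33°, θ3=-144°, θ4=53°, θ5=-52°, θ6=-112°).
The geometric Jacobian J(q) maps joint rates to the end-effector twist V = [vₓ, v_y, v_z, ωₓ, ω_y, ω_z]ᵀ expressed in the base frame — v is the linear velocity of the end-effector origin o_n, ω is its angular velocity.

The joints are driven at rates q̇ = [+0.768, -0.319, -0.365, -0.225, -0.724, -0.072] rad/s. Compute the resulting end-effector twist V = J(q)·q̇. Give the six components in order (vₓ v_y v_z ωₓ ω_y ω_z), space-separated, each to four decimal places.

0.7329 0.1353 -0.5339 -0.6690 0.0030 -0.3064

o_n = [-0.4654, 0.0575, 0.7568]
J₁: ẑ×o_n = [-0.0575, -0.4654, 0.0000], ω = ẑ
J2: z=[0.0000, 0.0000, 1.0000] o=[-0.0230, -0.4394, 0.2800] → [-0.4969, -0.4424, 0.0000, 0.0000, 0.0000, 1.0000]
J3: z=[0.0000, 0.0000, 1.0000] o=[0.2920, -0.9850, 0.2800] → [-1.0425, -0.7574, 0.0000, 0.0000, 0.0000, 1.0000]
J4: z=[0.4067, 0.9135, 0.0000] o=[-0.0917, -0.8142, 0.2800] → [0.4355, -0.1939, 0.6959, 0.4067, 0.9135, 0.0000]
J5: z=[0.7296, -0.3248, 0.6018] o=[-0.3941, -0.6795, 0.7192] → [-0.4557, -0.0703, 0.5146, 0.7296, -0.3248, 0.6018]
J6: z=[0.6836, 0.3695, -0.6293] o=[-0.4079, -0.0092, 1.0979] → [-0.0841, 0.2694, 0.0668, 0.6836, 0.3695, -0.6293]
V = J·q̇ = [0.7329, 0.1353, -0.5339, -0.6690, 0.0030, -0.3064]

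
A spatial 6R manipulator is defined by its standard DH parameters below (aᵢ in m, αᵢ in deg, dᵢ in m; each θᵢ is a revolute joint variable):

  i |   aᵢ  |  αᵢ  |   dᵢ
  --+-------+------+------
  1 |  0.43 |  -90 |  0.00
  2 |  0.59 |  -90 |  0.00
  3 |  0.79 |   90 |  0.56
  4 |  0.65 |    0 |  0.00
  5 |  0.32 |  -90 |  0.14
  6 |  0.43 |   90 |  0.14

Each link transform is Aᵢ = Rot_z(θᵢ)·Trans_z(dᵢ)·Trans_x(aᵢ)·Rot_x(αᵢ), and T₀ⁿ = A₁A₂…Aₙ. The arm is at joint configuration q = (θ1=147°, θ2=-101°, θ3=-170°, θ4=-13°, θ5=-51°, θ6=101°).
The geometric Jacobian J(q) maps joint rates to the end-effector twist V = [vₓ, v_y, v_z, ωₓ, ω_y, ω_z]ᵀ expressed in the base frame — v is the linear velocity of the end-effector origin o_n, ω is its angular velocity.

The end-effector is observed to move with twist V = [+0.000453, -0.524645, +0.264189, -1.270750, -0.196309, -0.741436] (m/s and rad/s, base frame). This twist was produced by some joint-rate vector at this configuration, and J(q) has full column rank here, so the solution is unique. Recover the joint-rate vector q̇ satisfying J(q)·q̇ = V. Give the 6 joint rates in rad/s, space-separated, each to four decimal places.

o_n = [-1.0417, 0.0029, -0.9213]
J₁: ẑ×o_n = [-0.0029, -1.0417, 0.0000], ω = ẑ
J2: z=[-0.5446, -0.8387, 0.0000] o=[-0.3606, 0.2342, 0.0000] → [0.7727, -0.5018, -0.4453, -0.5446, -0.8387, 0.0000]
J3: z=[-0.8233, 0.5346, 0.1908] o=[-0.2662, 0.1729, 0.5792] → [-0.7698, -1.3833, 0.5546, -0.8233, 0.5346, 0.1908]
J4: z=[0.5086, 0.8440, -0.1705] o=[-0.9265, 0.4381, -0.0777] → [-0.7862, 0.4487, -0.1240, 0.5086, 0.8440, -0.1705]
J5: z=[0.5086, 0.8440, -0.1705] o=[-0.9658, 0.3325, -0.7178] → [-0.2279, 0.1164, -0.1035, 0.5086, 0.8440, -0.1705]
J6: z=[-0.5875, 0.1955, -0.7852] o=[-0.6932, 0.2908, -0.9322] → [-0.2239, 0.2801, 0.2373, -0.5875, 0.1955, -0.7852]
q̇ = J⁺·V = [-0.1640, 0.4920, 0.4400, -0.1900, -0.0390, 0.8920]

-0.1640 0.4920 0.4400 -0.1900 -0.0390 0.8920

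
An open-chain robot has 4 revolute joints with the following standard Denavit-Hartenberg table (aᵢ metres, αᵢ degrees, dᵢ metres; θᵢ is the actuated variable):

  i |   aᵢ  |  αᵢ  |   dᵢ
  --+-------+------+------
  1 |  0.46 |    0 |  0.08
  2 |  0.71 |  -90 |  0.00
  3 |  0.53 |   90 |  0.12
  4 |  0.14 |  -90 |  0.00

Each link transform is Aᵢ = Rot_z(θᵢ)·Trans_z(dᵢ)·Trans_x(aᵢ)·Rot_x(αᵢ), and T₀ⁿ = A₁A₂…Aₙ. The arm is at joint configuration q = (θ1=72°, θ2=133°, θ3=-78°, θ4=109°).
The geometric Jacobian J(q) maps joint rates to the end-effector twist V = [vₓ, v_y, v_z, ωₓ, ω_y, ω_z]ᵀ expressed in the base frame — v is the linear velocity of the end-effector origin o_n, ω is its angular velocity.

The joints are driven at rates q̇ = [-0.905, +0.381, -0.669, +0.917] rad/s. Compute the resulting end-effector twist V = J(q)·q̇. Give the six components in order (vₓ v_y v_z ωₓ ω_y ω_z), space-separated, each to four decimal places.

o_n = [-0.4860, -0.1339, 0.5538]
J₁: ẑ×o_n = [0.1339, -0.4860, 0.0000], ω = ẑ
J2: z=[0.0000, 0.0000, 1.0000] o=[0.1421, 0.4375, 0.0800] → [0.5714, -0.6281, 0.0000, 0.0000, 0.0000, 1.0000]
J3: z=[0.4226, -0.9063, 0.0000] o=[-0.5013, 0.1374, 0.0800] → [-0.4294, -0.2003, -0.1007, 0.4226, -0.9063, 0.0000]
J4: z=[0.8865, 0.4134, 0.2079] o=[-0.5505, -0.0179, 0.5984] → [0.0057, 0.0529, -0.1295, 0.8865, 0.4134, 0.2079]
V = J·q̇ = [0.3890, 0.3830, -0.0514, 0.5302, 0.9854, -0.3333]

0.3890 0.3830 -0.0514 0.5302 0.9854 -0.3333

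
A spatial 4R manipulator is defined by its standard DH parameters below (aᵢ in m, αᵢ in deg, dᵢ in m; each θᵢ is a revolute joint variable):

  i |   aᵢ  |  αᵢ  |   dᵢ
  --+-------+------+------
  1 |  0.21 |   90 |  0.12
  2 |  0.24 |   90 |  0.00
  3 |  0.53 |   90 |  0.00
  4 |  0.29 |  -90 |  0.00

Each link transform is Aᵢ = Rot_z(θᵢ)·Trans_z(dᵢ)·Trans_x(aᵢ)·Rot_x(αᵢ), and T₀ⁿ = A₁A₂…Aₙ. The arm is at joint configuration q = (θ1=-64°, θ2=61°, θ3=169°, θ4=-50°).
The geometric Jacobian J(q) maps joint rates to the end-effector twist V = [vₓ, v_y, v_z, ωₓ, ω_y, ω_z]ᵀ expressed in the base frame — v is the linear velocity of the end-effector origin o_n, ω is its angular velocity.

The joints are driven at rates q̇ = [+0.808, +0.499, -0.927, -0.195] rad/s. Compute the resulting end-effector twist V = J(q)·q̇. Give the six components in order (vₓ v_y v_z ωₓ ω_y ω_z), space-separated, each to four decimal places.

o_n = [-0.2144, 0.1278, -0.1775]
J₁: ẑ×o_n = [-0.1278, -0.2144, 0.0000], ω = ẑ
J2: z=[-0.8988, -0.4384, 0.0000] o=[0.0921, -0.1887, 0.1200] → [0.1304, -0.2674, -0.4189, -0.8988, -0.4384, 0.0000]
J3: z=[0.3834, -0.7861, -0.4848] o=[0.1431, -0.2933, 0.3299] → [0.6030, 0.3678, -0.1196, 0.3834, -0.7861, -0.4848]
J4: z=[-0.8417, -0.5135, 0.1669] o=[-0.0584, -0.1110, -0.1251] → [-0.0130, -0.0701, -0.2811, -0.8417, -0.5135, 0.1669]
V = J·q̇ = [-0.5947, -0.6340, -0.0434, -0.6398, 0.6101, 1.2249]

-0.5947 -0.6340 -0.0434 -0.6398 0.6101 1.2249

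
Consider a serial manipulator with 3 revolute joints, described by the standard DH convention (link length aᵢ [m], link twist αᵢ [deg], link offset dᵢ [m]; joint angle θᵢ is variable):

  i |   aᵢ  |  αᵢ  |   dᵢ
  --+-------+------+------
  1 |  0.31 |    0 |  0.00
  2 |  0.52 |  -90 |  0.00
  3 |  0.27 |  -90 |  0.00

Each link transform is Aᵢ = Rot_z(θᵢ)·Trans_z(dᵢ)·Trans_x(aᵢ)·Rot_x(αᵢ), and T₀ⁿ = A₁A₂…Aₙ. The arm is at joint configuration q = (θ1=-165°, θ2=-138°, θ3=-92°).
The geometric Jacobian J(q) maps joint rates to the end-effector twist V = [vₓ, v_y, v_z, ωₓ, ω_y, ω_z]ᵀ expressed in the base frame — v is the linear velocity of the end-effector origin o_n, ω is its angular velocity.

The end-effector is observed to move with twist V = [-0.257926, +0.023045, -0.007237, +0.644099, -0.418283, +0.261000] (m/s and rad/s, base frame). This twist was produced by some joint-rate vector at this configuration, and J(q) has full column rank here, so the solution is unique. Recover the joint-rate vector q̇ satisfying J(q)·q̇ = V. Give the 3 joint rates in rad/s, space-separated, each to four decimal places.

o_n = [-0.0214, 0.3480, 0.2698]
J₁: ẑ×o_n = [-0.3480, -0.0214, 0.0000], ω = ẑ
J2: z=[0.0000, 0.0000, 1.0000] o=[-0.2994, -0.0802, 0.0000] → [-0.4282, 0.2781, 0.0000, 0.0000, 0.0000, 1.0000]
J3: z=[-0.8387, 0.5446, 0.0000] o=[-0.0162, 0.3559, 0.0000] → [0.1470, 0.2263, 0.0094, -0.8387, 0.5446, 0.0000]
q̇ = J⁺·V = [-0.4150, 0.6760, -0.7680]

-0.4150 0.6760 -0.7680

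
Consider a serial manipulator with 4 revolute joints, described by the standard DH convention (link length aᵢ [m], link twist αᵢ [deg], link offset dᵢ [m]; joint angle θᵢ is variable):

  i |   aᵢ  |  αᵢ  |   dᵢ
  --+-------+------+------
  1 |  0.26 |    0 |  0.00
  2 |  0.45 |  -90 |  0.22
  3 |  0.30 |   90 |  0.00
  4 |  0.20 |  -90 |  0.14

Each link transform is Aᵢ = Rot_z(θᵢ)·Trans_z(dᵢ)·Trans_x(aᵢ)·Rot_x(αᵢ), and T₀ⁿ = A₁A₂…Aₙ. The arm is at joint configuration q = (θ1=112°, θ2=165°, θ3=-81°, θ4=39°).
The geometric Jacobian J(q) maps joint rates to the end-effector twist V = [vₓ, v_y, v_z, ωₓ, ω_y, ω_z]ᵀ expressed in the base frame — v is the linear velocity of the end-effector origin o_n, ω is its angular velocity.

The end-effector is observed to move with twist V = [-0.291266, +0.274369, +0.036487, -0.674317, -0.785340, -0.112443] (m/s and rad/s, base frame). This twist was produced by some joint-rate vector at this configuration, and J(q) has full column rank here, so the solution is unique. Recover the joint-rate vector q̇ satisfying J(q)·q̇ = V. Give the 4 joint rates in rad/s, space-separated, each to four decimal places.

o_n = [0.0742, -0.1237, 0.6917]
J₁: ẑ×o_n = [0.1237, 0.0742, -0.0000], ω = ẑ
J2: z=[0.0000, 0.0000, 1.0000] o=[-0.0974, 0.2411, 0.0000] → [0.3648, 0.1716, -0.0000, 0.0000, 0.0000, 1.0000]
J3: z=[0.9925, 0.1219, 0.0000] o=[-0.0426, -0.2056, 0.2200] → [0.0575, -0.4682, 0.0670, 0.9925, 0.1219, 0.0000]
J4: z=[-0.1204, 0.9803, 0.1564] o=[-0.0368, -0.2522, 0.5163] → [0.1519, 0.0385, -0.1243, -0.1204, 0.9803, 0.1564]
q̇ = J⁺·V = [0.5780, -0.5800, -0.7650, -0.7060]

0.5780 -0.5800 -0.7650 -0.7060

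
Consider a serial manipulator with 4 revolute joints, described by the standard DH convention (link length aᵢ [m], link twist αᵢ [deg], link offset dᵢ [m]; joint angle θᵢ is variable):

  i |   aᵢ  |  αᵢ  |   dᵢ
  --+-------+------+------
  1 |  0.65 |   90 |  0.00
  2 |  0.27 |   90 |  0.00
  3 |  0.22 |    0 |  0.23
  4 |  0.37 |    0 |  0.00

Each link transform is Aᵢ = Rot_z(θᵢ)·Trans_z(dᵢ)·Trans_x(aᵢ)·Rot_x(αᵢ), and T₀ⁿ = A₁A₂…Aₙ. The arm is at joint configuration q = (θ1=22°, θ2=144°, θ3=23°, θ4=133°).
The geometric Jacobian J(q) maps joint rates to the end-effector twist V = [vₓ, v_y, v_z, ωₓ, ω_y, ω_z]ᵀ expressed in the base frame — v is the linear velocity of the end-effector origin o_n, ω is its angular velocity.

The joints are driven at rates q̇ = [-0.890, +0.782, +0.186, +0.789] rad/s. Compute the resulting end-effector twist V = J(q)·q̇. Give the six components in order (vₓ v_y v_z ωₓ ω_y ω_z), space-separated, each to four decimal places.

-0.1491 -0.3947 -0.0750 0.8243 -0.5104 -0.1012

o_n = [0.7157, 0.0341, 0.2651]
J₁: ẑ×o_n = [-0.0341, 0.7157, 0.0000], ω = ẑ
J2: z=[0.3746, -0.9272, 0.0000] o=[0.6027, 0.2435, 0.0000] → [-0.2458, -0.0993, 0.0264, 0.3746, -0.9272, 0.0000]
J3: z=[0.5450, 0.2202, 0.8090] o=[0.4001, 0.1617, 0.1587] → [0.1266, 0.1973, -0.1390, 0.5450, 0.2202, 0.8090]
J4: z=[0.5450, 0.2202, 0.8090] o=[0.4058, 0.0712, 0.4638] → [-0.0137, 0.3590, -0.0885, 0.5450, 0.2202, 0.8090]
V = J·q̇ = [-0.1491, -0.3947, -0.0750, 0.8243, -0.5104, -0.1012]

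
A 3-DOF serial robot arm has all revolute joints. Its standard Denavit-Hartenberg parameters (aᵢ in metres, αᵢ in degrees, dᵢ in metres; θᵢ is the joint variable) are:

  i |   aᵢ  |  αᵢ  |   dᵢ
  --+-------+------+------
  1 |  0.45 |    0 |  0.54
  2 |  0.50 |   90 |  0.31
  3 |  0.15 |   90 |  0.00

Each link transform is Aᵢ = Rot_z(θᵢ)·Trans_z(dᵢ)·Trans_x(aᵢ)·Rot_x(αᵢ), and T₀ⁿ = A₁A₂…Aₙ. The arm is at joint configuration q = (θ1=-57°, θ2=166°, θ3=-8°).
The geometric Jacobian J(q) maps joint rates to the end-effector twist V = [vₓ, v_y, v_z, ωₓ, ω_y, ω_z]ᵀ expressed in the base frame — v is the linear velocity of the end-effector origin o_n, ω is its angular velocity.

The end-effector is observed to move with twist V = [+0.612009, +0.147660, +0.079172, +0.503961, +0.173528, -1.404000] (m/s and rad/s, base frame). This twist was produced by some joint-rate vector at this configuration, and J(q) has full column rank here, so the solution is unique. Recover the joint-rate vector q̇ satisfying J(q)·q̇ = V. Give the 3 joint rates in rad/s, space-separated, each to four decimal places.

-0.6500 -0.7540 0.5330

o_n = [0.0339, 0.2358, 0.8291]
J₁: ẑ×o_n = [-0.2358, 0.0339, 0.0000], ω = ẑ
J2: z=[0.0000, 0.0000, 1.0000] o=[0.2451, -0.3774, 0.5400] → [-0.6132, -0.2111, 0.0000, 0.0000, 0.0000, 1.0000]
J3: z=[0.9455, 0.3256, 0.0000] o=[0.0823, 0.0954, 0.8500] → [-0.0068, 0.0197, 0.1485, 0.9455, 0.3256, 0.0000]
q̇ = J⁺·V = [-0.6500, -0.7540, 0.5330]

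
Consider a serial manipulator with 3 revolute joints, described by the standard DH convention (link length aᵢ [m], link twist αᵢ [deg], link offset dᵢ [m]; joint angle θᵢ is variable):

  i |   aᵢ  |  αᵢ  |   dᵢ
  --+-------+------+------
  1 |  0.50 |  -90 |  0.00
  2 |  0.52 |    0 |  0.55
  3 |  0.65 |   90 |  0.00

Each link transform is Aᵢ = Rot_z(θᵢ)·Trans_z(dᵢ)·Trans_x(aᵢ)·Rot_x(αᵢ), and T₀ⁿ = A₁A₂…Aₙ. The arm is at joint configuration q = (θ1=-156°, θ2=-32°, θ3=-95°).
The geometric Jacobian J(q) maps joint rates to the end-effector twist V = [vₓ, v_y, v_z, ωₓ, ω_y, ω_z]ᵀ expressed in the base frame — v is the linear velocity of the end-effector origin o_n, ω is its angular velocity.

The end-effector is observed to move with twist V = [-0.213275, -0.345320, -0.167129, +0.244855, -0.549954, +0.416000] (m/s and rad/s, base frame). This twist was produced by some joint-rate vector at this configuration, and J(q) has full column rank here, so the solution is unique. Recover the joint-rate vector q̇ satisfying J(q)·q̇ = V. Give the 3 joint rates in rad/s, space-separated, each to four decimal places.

o_n = [-0.2786, -0.7261, 0.7947]
J₁: ẑ×o_n = [0.7261, -0.2786, 0.0000], ω = ẑ
J2: z=[0.4067, -0.9135, 0.0000] o=[-0.4568, -0.2034, 0.0000] → [-0.7260, -0.3232, -0.0498, 0.4067, -0.9135, 0.0000]
J3: z=[0.4067, -0.9135, 0.0000] o=[-0.6359, -0.8852, 0.2756] → [-0.4742, -0.2111, 0.3912, 0.4067, -0.9135, 0.0000]
q̇ = J⁺·V = [0.4160, 0.9130, -0.3110]

0.4160 0.9130 -0.3110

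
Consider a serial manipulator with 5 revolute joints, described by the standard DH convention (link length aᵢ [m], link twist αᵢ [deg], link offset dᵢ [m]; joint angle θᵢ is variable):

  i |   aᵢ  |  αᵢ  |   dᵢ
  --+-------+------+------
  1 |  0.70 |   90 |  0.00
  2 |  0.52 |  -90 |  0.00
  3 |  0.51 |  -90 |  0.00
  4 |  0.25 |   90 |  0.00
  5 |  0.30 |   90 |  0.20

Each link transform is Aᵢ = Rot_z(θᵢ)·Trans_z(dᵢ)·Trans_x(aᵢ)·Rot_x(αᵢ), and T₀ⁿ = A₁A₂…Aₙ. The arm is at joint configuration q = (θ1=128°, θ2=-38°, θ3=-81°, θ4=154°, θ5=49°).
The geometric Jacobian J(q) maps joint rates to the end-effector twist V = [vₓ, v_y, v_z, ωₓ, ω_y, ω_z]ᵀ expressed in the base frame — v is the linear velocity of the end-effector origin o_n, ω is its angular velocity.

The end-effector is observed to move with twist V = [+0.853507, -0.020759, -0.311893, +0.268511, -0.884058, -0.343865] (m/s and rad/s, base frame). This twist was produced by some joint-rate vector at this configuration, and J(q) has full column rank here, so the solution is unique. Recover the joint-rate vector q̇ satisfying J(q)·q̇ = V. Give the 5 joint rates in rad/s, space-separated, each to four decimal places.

-0.2550 -0.4680 -0.5270 -0.6380 0.0820

o_n = [-0.5395, 0.9476, -0.7727]
J₁: ẑ×o_n = [-0.9476, -0.5395, 0.0000], ω = ẑ
J2: z=[0.7880, 0.6157, 0.0000] o=[-0.4310, 0.5516, 0.0000] → [-0.4757, 0.6089, 0.3789, 0.7880, 0.6157, 0.0000]
J3: z=[-0.3790, 0.4851, 0.7880] o=[-0.6832, 0.8745, -0.3201] → [-0.2772, -0.0583, -0.0974, -0.3790, 0.4851, 0.7880]
J4: z=[-0.6024, 0.5170, -0.6081] o=[-0.3250, 1.2342, -0.3693] → [-0.3828, -0.1126, 0.2836, -0.6024, 0.5170, -0.6081]
J5: z=[0.6486, -0.1269, -0.7505] o=[-0.4413, 1.0225, -0.4340] → [-0.0133, 0.2934, -0.0611, 0.6486, -0.1269, -0.7505]
q̇ = J⁺·V = [-0.2550, -0.4680, -0.5270, -0.6380, 0.0820]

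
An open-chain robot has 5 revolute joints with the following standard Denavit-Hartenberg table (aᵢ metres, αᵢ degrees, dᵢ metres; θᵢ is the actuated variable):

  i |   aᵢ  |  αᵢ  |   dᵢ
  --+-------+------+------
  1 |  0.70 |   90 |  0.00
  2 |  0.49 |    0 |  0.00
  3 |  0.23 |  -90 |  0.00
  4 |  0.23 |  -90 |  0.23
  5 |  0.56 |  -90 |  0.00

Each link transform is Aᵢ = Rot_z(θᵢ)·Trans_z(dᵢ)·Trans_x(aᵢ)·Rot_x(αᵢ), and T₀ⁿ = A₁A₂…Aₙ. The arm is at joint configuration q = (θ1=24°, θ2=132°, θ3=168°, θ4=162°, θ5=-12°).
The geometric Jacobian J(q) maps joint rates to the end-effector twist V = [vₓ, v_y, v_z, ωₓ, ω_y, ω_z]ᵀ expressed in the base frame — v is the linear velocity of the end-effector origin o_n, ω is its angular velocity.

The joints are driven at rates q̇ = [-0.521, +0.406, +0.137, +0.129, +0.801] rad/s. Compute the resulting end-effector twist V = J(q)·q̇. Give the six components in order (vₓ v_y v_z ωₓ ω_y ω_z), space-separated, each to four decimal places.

o_n = [0.2835, 0.3893, 0.9788]
J₁: ẑ×o_n = [-0.3893, 0.2835, 0.0000], ω = ẑ
J2: z=[0.4067, -0.9135, 0.0000] o=[0.6395, 0.2847, 0.0000] → [-0.8941, -0.3981, -0.2827, 0.4067, -0.9135, 0.0000]
J3: z=[0.4067, -0.9135, 0.0000] o=[0.3400, 0.1514, 0.3641] → [-0.5615, -0.2500, 0.0452, 0.4067, -0.9135, 0.0000]
J4: z=[0.7912, 0.3522, 0.5000] o=[0.4450, 0.1981, 0.1650] → [0.1911, -0.7246, 0.2081, 0.7912, 0.3522, 0.5000]
J5: z=[0.2457, -0.9317, 0.2676] o=[0.4982, 0.2996, 0.4694] → [-0.4986, -0.1826, -0.1780, 0.2457, -0.9317, 0.2676]
V = J·q̇ = [-0.6118, -0.5833, -0.2243, 0.5197, -1.1969, -0.2421]

-0.6118 -0.5833 -0.2243 0.5197 -1.1969 -0.2421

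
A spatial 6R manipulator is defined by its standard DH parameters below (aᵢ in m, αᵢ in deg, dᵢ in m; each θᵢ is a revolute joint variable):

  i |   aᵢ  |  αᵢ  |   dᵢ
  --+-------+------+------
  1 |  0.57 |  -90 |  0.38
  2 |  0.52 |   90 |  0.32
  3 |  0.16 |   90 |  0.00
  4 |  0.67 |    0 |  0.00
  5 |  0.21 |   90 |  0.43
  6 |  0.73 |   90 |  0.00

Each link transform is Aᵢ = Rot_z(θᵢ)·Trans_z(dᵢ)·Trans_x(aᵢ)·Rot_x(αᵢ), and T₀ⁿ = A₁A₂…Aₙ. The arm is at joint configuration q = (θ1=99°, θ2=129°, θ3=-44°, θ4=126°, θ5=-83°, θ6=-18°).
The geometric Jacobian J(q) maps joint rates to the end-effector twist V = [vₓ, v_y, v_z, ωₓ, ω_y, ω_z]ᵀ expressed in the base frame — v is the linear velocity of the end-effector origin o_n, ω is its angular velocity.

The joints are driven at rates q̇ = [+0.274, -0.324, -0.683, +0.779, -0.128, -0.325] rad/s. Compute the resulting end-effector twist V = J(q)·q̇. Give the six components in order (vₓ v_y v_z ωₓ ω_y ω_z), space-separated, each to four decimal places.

-1.0866 0.8298 0.7099 0.6244 0.1382 1.0296

o_n = [-0.0400, 1.0457, -0.8820]
J₁: ẑ×o_n = [-1.0457, -0.0400, 0.0000], ω = ẑ
J2: z=[-0.9877, -0.1564, 0.0000] o=[-0.0892, 0.5630, 0.3800] → [0.1974, -1.2465, -0.4691, -0.9877, -0.1564, 0.0000]
J3: z=[-0.1216, 0.7676, -0.6293] o=[-0.3540, 0.1897, -0.0241] → [-0.1198, -0.3019, -0.3451, -0.1216, 0.7676, -0.6293]
J4: z=[0.6421, 0.5443, 0.5399] o=[-0.2329, 0.1356, -0.1136] → [-0.9096, 0.5975, 0.4794, 0.6421, 0.5443, 0.5399]
J5: z=[0.6421, 0.5443, 0.5399] o=[-0.5969, 0.6849, -0.2345] → [-0.5472, 0.7164, -0.0714, 0.6421, 0.5443, 0.5399]
J6: z=[0.6051, -0.7922, 0.0790] o=[-0.2220, 0.9769, -0.1784] → [0.5520, 0.4402, 0.1858, 0.6051, -0.7922, 0.0790]
V = J·q̇ = [-1.0866, 0.8298, 0.7099, 0.6244, 0.1382, 1.0296]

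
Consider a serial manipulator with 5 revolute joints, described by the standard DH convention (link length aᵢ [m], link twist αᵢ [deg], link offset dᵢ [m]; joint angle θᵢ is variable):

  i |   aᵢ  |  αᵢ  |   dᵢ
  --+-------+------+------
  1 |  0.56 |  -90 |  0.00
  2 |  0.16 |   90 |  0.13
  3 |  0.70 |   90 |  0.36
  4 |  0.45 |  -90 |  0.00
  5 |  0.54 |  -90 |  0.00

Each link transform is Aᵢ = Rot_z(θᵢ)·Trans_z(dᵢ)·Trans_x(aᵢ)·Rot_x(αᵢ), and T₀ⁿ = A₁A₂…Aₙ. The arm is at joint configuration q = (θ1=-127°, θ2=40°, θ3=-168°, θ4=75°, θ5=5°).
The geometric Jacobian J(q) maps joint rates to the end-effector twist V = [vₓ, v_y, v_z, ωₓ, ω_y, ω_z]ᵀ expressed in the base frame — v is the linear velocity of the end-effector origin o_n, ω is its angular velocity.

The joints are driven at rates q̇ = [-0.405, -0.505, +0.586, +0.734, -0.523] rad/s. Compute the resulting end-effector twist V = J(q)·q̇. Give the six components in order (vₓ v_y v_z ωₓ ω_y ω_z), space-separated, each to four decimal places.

-0.3132 0.3390 -0.1983 0.2100 0.0994 0.3559

o_n = [-0.5844, -0.5848, 1.4985]
J₁: ẑ×o_n = [0.5848, -0.5844, 0.0000], ω = ẑ
J2: z=[0.7986, -0.6018, 0.0000] o=[-0.3370, -0.4472, 0.0000] → [-0.9018, -1.1968, -0.2588, 0.7986, -0.6018, 0.0000]
J3: z=[-0.3868, -0.5134, 0.7660] o=[-0.3070, -0.6234, -0.1028] → [-0.8516, 0.4070, -0.1573, -0.3868, -0.5134, 0.7660]
J4: z=[0.8770, -0.4615, 0.1336] o=[-0.2468, -0.3017, 0.6130] → [-0.3708, -0.8217, -0.4041, 0.8770, -0.4615, 0.1336]
J5: z=[-0.3753, -0.8318, -0.4091] o=[-0.3818, -0.4406, 1.0193] → [-0.4577, 0.2628, -0.1144, -0.3753, -0.8318, -0.4091]
V = J·q̇ = [-0.3132, 0.3390, -0.1983, 0.2100, 0.0994, 0.3559]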